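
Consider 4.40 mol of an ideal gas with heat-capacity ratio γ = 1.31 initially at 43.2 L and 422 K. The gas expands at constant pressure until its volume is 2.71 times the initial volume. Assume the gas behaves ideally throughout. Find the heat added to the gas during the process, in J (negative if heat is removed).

P₁ = nRT₁/V₁ = 4.40×8.314×422/43.2 = 357 kPa.
Isobaric: P stays 357 kPa; V/T = const ⇒ T₂ = 1140 K, V₂ = 117 L.
W = PΔV = 357×(117−43.2) kPa·L = 26400 J.
ΔU = nCvΔT = 4.40×26.8×(1140−422) = 85200 J.
Q = ΔU + W = nCpΔT = 112000 J.

112000 J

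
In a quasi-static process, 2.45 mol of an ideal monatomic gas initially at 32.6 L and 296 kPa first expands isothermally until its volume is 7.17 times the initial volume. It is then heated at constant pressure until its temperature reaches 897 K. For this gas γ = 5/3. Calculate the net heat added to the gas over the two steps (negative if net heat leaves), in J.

T₁ = P₁V₁/(nR) = 296×32.6/(2.45×8.314) = 474 K.
Step 1 — Isothermal: T stays 474 K; PV = const ⇒ V₂ = 234 L, P₂ = 41.3 kPa.
ΔU = 0 (ideal gas, T constant).
W = nRT ln(V₂/V₁) = 2.45×8.314×474×ln(7.17) = 19000 J.
Q = ΔU + W = 19000 J.
State after step 1: P = 41.3 kPa, V = 234 L, T = 474 K.
Step 2 — Isobaric: P stays 41.3 kPa; V/T = const ⇒ T₂ = 897 K, V₂ = 443 L.
W = PΔV = 41.3×(443−234) kPa·L = 8620 J.
ΔU = nCvΔT = 2.45×12.5×(897−474) = 12900 J.
Q = ΔU + W = nCpΔT = 21600 J.
Net over both steps: W = 27600 J, Q = 40600 J, ΔU = 12900 J.

40600 J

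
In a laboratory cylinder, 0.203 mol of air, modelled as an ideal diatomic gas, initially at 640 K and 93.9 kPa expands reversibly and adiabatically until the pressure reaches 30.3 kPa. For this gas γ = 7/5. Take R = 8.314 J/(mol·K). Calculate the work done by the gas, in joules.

746 J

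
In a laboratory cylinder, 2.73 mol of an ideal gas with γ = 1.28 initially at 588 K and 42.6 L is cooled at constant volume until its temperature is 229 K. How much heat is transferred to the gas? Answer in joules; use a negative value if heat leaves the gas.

-29100 J

P₁ = nRT₁/V₁ = 2.73×8.314×588/42.6 = 313 kPa.
Isochoric: V stays 42.6 L; P/T = const ⇒ T₂ = 229 K, P₂ = 122 kPa.
W = 0 (no volume change).
ΔU = nCvΔT = 2.73×29.7×(229−588) = -29100 J.
Q = ΔU = -29100 J.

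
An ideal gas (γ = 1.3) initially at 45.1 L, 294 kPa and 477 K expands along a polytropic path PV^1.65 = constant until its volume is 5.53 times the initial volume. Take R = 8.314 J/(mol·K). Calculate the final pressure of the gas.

Polytropic n=1.65: T₂ = T₁(V₁/V₂)^(n−1) = 477×(0.181)^0.65 = 157 K; P₂ = P₁(V₁/V₂)^n = 17.5 kPa.

17.5 kPa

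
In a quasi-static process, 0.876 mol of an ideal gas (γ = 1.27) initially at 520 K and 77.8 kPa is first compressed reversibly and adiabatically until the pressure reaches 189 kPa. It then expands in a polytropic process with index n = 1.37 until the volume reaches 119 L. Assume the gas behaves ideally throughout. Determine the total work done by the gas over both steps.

V₁ = nRT₁/P₁ = 0.876×8.314×520/77.8 = 48.7 L.
Step 1 — Adiabatic: T₂/T₁ = (P₂/P₁)^((γ−1)/γ) ⇒ T₂ = 520×(2.43)^0.213 = 628 K; V₂ = 24.2 L.
ΔU = nCvΔT = 0.876×30.8×(628−520) = 2910 J.
Q = 0 for an adiabatic process, so W = −ΔU = -2910 J.
State after step 1: P = 189 kPa, V = 24.2 L, T = 628 K.
Step 2 — Polytropic n=1.37: T₂ = T₁(V₁/V₂)^(n−1) = 628×(0.203)^0.37 = 348 K; P₂ = P₁(V₁/V₂)^n = 21.3 kPa.
W = (P₁V₁−P₂V₂)/(n−1) = (189×24.2−21.3×119)/0.37 = 5500 J.
ΔU = nCvΔT = 0.876×30.8×(348−628) = -7540 J.
Q = ΔU + W = -2040 J.
Net over both steps: W = 2590 J, Q = -2040 J, ΔU = -4630 J.

2590 J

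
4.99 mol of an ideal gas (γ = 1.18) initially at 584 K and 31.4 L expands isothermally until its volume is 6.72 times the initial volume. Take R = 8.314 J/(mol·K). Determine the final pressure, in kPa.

P₁ = nRT₁/V₁ = 4.99×8.314×584/31.4 = 772 kPa.
Isothermal: T stays 584 K; PV = const ⇒ V₂ = 211 L, P₂ = 115 kPa.

115 kPa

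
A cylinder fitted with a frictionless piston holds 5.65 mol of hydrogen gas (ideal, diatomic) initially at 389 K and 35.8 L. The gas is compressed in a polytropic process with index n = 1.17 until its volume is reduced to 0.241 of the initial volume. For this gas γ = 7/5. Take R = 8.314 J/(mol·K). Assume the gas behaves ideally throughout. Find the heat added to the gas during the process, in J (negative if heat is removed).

P₁ = nRT₁/V₁ = 5.65×8.314×389/35.8 = 510 kPa.
Polytropic n=1.17: T₂ = T₁(V₁/V₂)^(n−1) = 389×(4.15)^0.17 = 495 K; P₂ = P₁(V₁/V₂)^n = 2700 kPa.
W = (P₁V₁−P₂V₂)/(n−1) = (510×35.8−2700×8.63)/0.17 = -29400 J.
ΔU = nCvΔT = 5.65×20.8×(495−389) = 12500 J.
Q = ΔU + W = -16900 J.

-16900 J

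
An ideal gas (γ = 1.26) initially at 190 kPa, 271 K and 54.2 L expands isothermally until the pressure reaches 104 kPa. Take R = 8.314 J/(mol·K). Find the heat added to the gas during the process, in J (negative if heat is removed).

6210 J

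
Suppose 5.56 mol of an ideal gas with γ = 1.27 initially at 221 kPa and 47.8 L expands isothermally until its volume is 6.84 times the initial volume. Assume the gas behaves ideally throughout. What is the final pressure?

32.3 kPa

T₁ = P₁V₁/(nR) = 221×47.8/(5.56×8.314) = 229 K.
Isothermal: T stays 229 K; PV = const ⇒ V₂ = 327 L, P₂ = 32.3 kPa.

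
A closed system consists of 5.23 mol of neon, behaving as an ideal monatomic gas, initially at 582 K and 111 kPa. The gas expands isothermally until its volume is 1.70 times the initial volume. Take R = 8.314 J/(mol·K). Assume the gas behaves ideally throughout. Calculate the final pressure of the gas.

65.3 kPa

V₁ = nRT₁/P₁ = 5.23×8.314×582/111 = 228 L.
Isothermal: T stays 582 K; PV = const ⇒ V₂ = 388 L, P₂ = 65.3 kPa.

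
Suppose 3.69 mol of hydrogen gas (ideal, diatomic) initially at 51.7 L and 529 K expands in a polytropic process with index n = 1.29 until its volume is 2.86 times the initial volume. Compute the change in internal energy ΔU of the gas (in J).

-10700 J

P₁ = nRT₁/V₁ = 3.69×8.314×529/51.7 = 314 kPa.
Polytropic n=1.29: T₂ = T₁(V₁/V₂)^(n−1) = 529×(0.350)^0.29 = 390 K; P₂ = P₁(V₁/V₂)^n = 80.9 kPa.
For an ideal gas ΔU = nCvΔT with Cv = (5/2)R = 20.8 J/(mol·K).
ΔU = 3.69×20.8×(390−529) = -10700 J.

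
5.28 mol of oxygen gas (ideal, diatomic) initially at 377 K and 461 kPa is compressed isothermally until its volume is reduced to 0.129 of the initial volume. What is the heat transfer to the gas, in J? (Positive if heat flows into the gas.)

-33900 J

V₁ = nRT₁/P₁ = 5.28×8.314×377/461 = 35.9 L.
Isothermal: T stays 377 K; PV = const ⇒ V₂ = 4.63 L, P₂ = 3570 kPa.
ΔU = 0 (ideal gas, T constant).
W = nRT ln(V₂/V₁) = 5.28×8.314×377×ln(0.129) = -33900 J.
Q = ΔU + W = -33900 J.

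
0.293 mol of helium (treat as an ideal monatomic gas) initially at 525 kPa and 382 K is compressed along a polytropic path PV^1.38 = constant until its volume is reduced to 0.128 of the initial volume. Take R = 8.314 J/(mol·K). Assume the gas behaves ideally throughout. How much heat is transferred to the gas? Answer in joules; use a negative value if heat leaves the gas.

V₁ = nRT₁/P₁ = 0.293×8.314×382/525 = 1.77 L.
Polytropic n=1.38: T₂ = T₁(V₁/V₂)^(n−1) = 382×(7.81)^0.38 = 834 K; P₂ = P₁(V₁/V₂)^n = 8960 kPa.
W = (P₁V₁−P₂V₂)/(n−1) = (525×1.77−8960×0.227)/0.38 = -2900 J.
ΔU = nCvΔT = 0.293×12.5×(834−382) = 1650 J.
Q = ΔU + W = -1250 J.

-1250 J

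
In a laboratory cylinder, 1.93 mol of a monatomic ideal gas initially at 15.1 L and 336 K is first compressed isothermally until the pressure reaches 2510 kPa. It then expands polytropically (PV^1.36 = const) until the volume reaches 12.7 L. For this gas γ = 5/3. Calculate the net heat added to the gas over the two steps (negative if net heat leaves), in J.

P₁ = nRT₁/V₁ = 1.93×8.314×336/15.1 = 357 kPa.
Step 1 — Isothermal: T stays 336 K; PV = const ⇒ V₂ = 2.15 L, P₂ = 2510 kPa.
ΔU = 0 (ideal gas, T constant).
W = nRT ln(V₂/V₁) = 1.93×8.314×336×ln(0.142) = -10500 J.
Q = ΔU + W = -10500 J.
State after step 1: P = 2510 kPa, V = 2.15 L, T = 336 K.
Step 2 — Polytropic n=1.36: T₂ = T₁(V₁/V₂)^(n−1) = 336×(0.169)^0.36 = 177 K; P₂ = P₁(V₁/V₂)^n = 224 kPa.
W = (P₁V₁−P₂V₂)/(n−1) = (2510×2.15−224×12.7)/0.36 = 7080 J.
ΔU = nCvΔT = 1.93×12.5×(177−336) = -3820 J.
Q = ΔU + W = 3260 J.
Net over both steps: W = -3440 J, Q = -7260 J, ΔU = -3820 J.

-7260 J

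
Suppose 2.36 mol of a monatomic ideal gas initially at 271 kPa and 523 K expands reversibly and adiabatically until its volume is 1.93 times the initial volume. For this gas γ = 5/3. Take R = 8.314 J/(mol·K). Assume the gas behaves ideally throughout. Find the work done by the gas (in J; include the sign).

5460 J

V₁ = nRT₁/P₁ = 2.36×8.314×523/271 = 37.9 L.
Adiabatic: TV^(γ−1) = const ⇒ T₂ = 523×(0.518)^0.667 = 337 K; PV^γ = const ⇒ P₂ = 90.6 kPa.
ΔU = nCvΔT = 2.36×12.5×(337−523) = -5460 J.
Q = 0 for an adiabatic process, so W = −ΔU = 5460 J.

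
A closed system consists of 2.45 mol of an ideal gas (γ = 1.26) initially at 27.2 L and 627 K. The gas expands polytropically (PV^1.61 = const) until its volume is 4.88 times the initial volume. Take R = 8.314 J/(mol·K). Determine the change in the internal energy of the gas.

-30400 J

P₁ = nRT₁/V₁ = 2.45×8.314×627/27.2 = 470 kPa.
Polytropic n=1.61: T₂ = T₁(V₁/V₂)^(n−1) = 627×(0.205)^0.61 = 238 K; P₂ = P₁(V₁/V₂)^n = 36.6 kPa.
For an ideal gas ΔU = nCvΔT with Cv = R/(γ−1) = 32.0 J/(mol·K).
ΔU = 2.45×32.0×(238−627) = -30400 J.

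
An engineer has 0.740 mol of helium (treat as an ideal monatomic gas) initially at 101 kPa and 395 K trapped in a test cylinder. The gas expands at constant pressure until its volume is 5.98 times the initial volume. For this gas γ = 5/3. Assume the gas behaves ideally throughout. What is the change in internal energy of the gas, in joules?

V₁ = nRT₁/P₁ = 0.740×8.314×395/101 = 24.1 L.
Isobaric: P stays 101 kPa; V/T = const ⇒ T₂ = 2360 K, V₂ = 144 L.
For an ideal gas ΔU = nCvΔT with Cv = (3/2)R = 12.5 J/(mol·K).
ΔU = 0.740×12.5×(2360−395) = 18200 J.

18200 J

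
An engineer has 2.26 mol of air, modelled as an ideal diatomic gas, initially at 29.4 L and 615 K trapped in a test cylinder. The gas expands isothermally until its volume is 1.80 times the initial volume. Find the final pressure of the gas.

P₁ = nRT₁/V₁ = 2.26×8.314×615/29.4 = 393 kPa.
Isothermal: T stays 615 K; PV = const ⇒ V₂ = 52.9 L, P₂ = 218 kPa.

218 kPa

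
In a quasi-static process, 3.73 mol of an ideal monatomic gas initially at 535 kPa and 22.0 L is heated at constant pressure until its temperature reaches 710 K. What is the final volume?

41.2 L

T₁ = P₁V₁/(nR) = 535×22.0/(3.73×8.314) = 380 K.
Isobaric: P stays 535 kPa; V/T = const ⇒ T₂ = 710 K, V₂ = 41.2 L.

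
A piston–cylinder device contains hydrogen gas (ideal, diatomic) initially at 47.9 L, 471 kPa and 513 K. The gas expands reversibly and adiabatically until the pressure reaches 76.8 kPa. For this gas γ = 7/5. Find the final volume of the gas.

175 L

Adiabatic: T₂/T₁ = (P₂/P₁)^((γ−1)/γ) ⇒ T₂ = 513×(0.163)^0.286 = 306 K; V₂ = 175 L.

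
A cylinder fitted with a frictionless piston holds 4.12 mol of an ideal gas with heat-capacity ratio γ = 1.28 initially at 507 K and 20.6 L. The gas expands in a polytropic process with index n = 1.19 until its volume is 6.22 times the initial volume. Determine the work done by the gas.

26800 J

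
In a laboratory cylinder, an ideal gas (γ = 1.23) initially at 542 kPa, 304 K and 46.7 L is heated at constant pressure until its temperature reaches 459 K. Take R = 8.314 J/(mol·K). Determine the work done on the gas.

n = P₁V₁/(RT₁) = 542×46.7/(8.314×304) = 10.0 mol.
Isobaric: P stays 542 kPa; V/T = const ⇒ T₂ = 459 K, V₂ = 70.5 L.
W = PΔV = 542×(70.5−46.7) kPa·L = 12900 J.
Work done on the gas = −W_by = -12900 J.

-12900 J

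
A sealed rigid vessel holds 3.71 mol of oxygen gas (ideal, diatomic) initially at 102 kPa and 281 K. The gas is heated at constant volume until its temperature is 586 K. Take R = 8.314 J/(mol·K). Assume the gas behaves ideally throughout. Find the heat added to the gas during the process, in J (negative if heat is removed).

V₁ = nRT₁/P₁ = 3.71×8.314×281/102 = 85.0 L.
Isochoric: V stays 85.0 L; P/T = const ⇒ T₂ = 586 K, P₂ = 213 kPa.
W = 0 (no volume change).
ΔU = nCvΔT = 3.71×20.8×(586−281) = 23500 J.
Q = ΔU = 23500 J.

23500 J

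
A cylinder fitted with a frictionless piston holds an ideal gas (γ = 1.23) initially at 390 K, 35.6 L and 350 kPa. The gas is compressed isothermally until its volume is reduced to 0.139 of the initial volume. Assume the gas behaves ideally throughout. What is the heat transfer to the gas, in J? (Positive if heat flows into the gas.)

n = P₁V₁/(RT₁) = 350×35.6/(8.314×390) = 3.84 mol.
Isothermal: T stays 390 K; PV = const ⇒ V₂ = 4.95 L, P₂ = 2520 kPa.
ΔU = 0 (ideal gas, T constant).
W = nRT ln(V₂/V₁) = 3.84×8.314×390×ln(0.139) = -24600 J.
Q = ΔU + W = -24600 J.

-24600 J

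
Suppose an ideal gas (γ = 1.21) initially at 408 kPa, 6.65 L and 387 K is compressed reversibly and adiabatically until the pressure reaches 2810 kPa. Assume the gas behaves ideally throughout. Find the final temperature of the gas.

Adiabatic: T₂/T₁ = (P₂/P₁)^((γ−1)/γ) ⇒ T₂ = 387×(6.89)^0.174 = 541 K; V₂ = 1.35 L.

541 K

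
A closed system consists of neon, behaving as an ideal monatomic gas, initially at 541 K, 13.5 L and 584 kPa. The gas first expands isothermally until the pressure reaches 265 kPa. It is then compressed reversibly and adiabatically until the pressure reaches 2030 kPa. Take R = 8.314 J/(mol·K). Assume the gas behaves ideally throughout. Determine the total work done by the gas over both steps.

n = P₁V₁/(RT₁) = 584×13.5/(8.314×541) = 1.75 mol.
Step 1 — Isothermal: T stays 541 K; PV = const ⇒ V₂ = 29.8 L, P₂ = 265 kPa.
ΔU = 0 (ideal gas, T constant).
W = nRT ln(V₂/V₁) = 1.75×8.314×541×ln(2.20) = 6230 J.
Q = ΔU + W = 6230 J.
State after step 1: P = 265 kPa, V = 29.8 L, T = 541 K.
Step 2 — Adiabatic: T₂/T₁ = (P₂/P₁)^((γ−1)/γ) ⇒ T₂ = 541×(7.66)^0.400 = 1220 K; V₂ = 8.77 L.
ΔU = nCvΔT = 1.75×12.5×(1220−541) = 14900 J.
Q = 0 for an adiabatic process, so W = −ΔU = -14900 J.
Net over both steps: W = -8650 J, Q = 6230 J, ΔU = 14900 J.

-8650 J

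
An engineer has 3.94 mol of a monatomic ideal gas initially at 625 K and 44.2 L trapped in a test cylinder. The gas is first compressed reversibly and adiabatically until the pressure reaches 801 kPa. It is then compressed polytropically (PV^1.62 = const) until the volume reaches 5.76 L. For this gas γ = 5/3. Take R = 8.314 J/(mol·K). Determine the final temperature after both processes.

2250 K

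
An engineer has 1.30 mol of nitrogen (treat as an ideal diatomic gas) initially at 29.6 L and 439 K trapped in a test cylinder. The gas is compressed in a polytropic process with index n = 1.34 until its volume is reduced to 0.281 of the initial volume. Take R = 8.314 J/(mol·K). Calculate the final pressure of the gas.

878 kPa

P₁ = nRT₁/V₁ = 1.30×8.314×439/29.6 = 160 kPa.
Polytropic n=1.34: T₂ = T₁(V₁/V₂)^(n−1) = 439×(3.56)^0.34 = 676 K; P₂ = P₁(V₁/V₂)^n = 878 kPa.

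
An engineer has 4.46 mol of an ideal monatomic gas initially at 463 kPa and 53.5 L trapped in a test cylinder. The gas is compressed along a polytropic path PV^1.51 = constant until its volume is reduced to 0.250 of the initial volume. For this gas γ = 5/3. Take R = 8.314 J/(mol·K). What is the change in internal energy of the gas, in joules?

38200 J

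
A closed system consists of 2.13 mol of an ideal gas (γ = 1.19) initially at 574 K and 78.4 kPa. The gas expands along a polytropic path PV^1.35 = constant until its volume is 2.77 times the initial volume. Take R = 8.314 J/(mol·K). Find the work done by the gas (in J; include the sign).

V₁ = nRT₁/P₁ = 2.13×8.314×574/78.4 = 130 L.
Polytropic n=1.35: T₂ = T₁(V₁/V₂)^(n−1) = 574×(0.361)^0.35 = 402 K; P₂ = P₁(V₁/V₂)^n = 19.8 kPa.
W = (P₁V₁−P₂V₂)/(n−1) = (78.4×130−19.8×359)/0.35 = 8710 J.

8710 J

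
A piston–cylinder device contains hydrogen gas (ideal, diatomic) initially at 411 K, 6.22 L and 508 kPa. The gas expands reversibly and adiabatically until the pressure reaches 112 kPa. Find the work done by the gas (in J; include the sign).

n = P₁V₁/(RT₁) = 508×6.22/(8.314×411) = 0.925 mol.
Adiabatic: T₂/T₁ = (P₂/P₁)^((γ−1)/γ) ⇒ T₂ = 411×(0.220)^0.286 = 267 K; V₂ = 18.3 L.
ΔU = nCvΔT = 0.925×20.8×(267−411) = -2770 J.
Q = 0 for an adiabatic process, so W = −ΔU = 2770 J.

2770 J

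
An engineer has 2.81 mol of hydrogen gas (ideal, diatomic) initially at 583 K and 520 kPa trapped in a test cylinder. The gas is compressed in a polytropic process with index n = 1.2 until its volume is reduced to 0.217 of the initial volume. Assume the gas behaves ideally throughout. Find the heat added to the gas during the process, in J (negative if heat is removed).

-12200 J

V₁ = nRT₁/P₁ = 2.81×8.314×583/520 = 26.2 L.
Polytropic n=1.2: T₂ = T₁(V₁/V₂)^(n−1) = 583×(4.61)^0.20 = 791 K; P₂ = P₁(V₁/V₂)^n = 3250 kPa.
W = (P₁V₁−P₂V₂)/(n−1) = (520×26.2−3250×5.68)/0.20 = -24300 J.
ΔU = nCvΔT = 2.81×20.8×(791−583) = 12200 J.
Q = ΔU + W = -12200 J.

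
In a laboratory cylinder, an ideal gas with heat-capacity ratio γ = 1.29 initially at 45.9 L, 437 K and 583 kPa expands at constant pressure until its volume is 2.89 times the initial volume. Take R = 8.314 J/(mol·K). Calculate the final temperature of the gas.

1260 K

Isobaric: P stays 583 kPa; V/T = const ⇒ T₂ = 1260 K, V₂ = 133 L.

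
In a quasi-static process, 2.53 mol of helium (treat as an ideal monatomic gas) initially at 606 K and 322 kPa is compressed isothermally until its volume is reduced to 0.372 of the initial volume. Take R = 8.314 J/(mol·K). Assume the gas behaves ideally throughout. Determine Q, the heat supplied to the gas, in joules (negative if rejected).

V₁ = nRT₁/P₁ = 2.53×8.314×606/322 = 39.6 L.
Isothermal: T stays 606 K; PV = const ⇒ V₂ = 14.7 L, P₂ = 866 kPa.
ΔU = 0 (ideal gas, T constant).
W = nRT ln(V₂/V₁) = 2.53×8.314×606×ln(0.372) = -12600 J.
Q = ΔU + W = -12600 J.

-12600 J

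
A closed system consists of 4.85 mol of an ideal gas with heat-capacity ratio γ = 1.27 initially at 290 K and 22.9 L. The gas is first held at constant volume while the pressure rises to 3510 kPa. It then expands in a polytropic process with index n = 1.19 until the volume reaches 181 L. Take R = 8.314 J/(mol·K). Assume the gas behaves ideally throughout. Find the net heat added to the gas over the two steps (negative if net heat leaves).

P₁ = nRT₁/V₁ = 4.85×8.314×290/22.9 = 511 kPa.
Step 1 — Isochoric: V stays 22.9 L; P/T = const ⇒ T₂ = 1990 K, P₂ = 3510 kPa.
W = 0 (no volume change).
ΔU = nCvΔT = 4.85×30.8×(1990−290) = 254000 J.
Q = ΔU = 254000 J.
State after step 1: P = 3510 kPa, V = 22.9 L, T = 1990 K.
Step 2 — Polytropic n=1.19: T₂ = T₁(V₁/V₂)^(n−1) = 1990×(0.127)^0.19 = 1350 K; P₂ = P₁(V₁/V₂)^n = 300 kPa.
W = (P₁V₁−P₂V₂)/(n−1) = (3510×22.9−300×181)/0.19 = 137000 J.
ΔU = nCvΔT = 4.85×30.8×(1350−1990) = -96700 J.
Q = ΔU + W = 40700 J.
Net over both steps: W = 137000 J, Q = 295000 J, ΔU = 158000 J.

295000 J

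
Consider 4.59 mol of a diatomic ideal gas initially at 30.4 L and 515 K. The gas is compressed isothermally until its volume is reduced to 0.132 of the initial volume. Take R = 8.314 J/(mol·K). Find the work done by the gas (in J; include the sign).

-39800 J

P₁ = nRT₁/V₁ = 4.59×8.314×515/30.4 = 646 kPa.
Isothermal: T stays 515 K; PV = const ⇒ V₂ = 4.01 L, P₂ = 4900 kPa.
W = nRT ln(V₂/V₁) = 4.59×8.314×515×ln(0.132) = -39800 J.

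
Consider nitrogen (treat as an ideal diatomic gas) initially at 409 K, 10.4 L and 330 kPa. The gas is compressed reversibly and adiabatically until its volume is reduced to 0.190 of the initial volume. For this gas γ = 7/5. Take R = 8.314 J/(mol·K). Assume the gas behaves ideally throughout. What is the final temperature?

Adiabatic: TV^(γ−1) = const ⇒ T₂ = 409×(5.26)^0.400 = 795 K; PV^γ = const ⇒ P₂ = 3370 kPa.

795 K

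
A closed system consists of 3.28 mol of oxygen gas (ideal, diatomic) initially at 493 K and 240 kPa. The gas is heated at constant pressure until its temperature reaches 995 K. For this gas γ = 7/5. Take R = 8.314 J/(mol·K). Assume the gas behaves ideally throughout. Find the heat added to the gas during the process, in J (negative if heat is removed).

V₁ = nRT₁/P₁ = 3.28×8.314×493/240 = 56.0 L.
Isobaric: P stays 240 kPa; V/T = const ⇒ T₂ = 995 K, V₂ = 113 L.
W = PΔV = 240×(113−56.0) kPa·L = 13700 J.
ΔU = nCvΔT = 3.28×20.8×(995−493) = 34200 J.
Q = ΔU + W = nCpΔT = 47900 J.

47900 J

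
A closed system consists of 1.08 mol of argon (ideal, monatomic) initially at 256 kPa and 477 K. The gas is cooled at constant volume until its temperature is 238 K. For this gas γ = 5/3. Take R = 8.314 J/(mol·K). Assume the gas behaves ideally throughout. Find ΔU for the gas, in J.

-3220 J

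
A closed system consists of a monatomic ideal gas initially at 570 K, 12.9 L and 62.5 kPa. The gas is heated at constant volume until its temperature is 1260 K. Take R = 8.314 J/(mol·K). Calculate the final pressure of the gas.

Isochoric: V stays 12.9 L; P/T = const ⇒ T₂ = 1260 K, P₂ = 138 kPa.

138 kPa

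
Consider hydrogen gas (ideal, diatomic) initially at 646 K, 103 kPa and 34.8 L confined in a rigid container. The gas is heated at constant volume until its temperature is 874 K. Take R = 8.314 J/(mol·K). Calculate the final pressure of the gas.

Isochoric: V stays 34.8 L; P/T = const ⇒ T₂ = 874 K, P₂ = 139 kPa.

139 kPa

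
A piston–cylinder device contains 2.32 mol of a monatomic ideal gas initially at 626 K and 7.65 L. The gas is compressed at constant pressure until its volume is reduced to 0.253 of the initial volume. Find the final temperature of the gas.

158 K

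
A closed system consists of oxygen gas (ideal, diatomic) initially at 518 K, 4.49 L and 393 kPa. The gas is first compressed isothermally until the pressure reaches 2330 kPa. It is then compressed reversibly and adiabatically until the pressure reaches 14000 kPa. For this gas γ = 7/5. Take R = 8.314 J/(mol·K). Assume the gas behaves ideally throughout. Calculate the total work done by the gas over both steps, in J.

n = P₁V₁/(RT₁) = 393×4.49/(8.314×518) = 0.410 mol.
Step 1 — Isothermal: T stays 518 K; PV = const ⇒ V₂ = 0.757 L, P₂ = 2330 kPa.
ΔU = 0 (ideal gas, T constant).
W = nRT ln(V₂/V₁) = 0.410×8.314×518×ln(0.169) = -3140 J.
Q = ΔU + W = -3140 J.
State after step 1: P = 2330 kPa, V = 0.757 L, T = 518 K.
Step 2 — Adiabatic: T₂/T₁ = (P₂/P₁)^((γ−1)/γ) ⇒ T₂ = 518×(6.01)^0.286 = 865 K; V₂ = 0.210 L.
ΔU = nCvΔT = 0.410×20.8×(865−518) = 2950 J.
Q = 0 for an adiabatic process, so W = −ΔU = -2950 J.
Net over both steps: W = -6090 J, Q = -3140 J, ΔU = 2950 J.

-6090 J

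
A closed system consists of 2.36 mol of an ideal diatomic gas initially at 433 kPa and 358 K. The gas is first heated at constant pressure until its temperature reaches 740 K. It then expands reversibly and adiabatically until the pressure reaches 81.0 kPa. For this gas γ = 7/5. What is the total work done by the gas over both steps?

21300 J

V₁ = nRT₁/P₁ = 2.36×8.314×358/433 = 16.2 L.
Step 1 — Isobaric: P stays 433 kPa; V/T = const ⇒ T₂ = 740 K, V₂ = 33.5 L.
W = PΔV = 433×(33.5−16.2) kPa·L = 7500 J.
ΔU = nCvΔT = 2.36×20.8×(740−358) = 18700 J.
Q = ΔU + W = nCpΔT = 26200 J.
State after step 1: P = 433 kPa, V = 33.5 L, T = 740 K.
Step 2 — Adiabatic: T₂/T₁ = (P₂/P₁)^((γ−1)/γ) ⇒ T₂ = 740×(0.187)^0.286 = 458 K; V₂ = 111 L.
ΔU = nCvΔT = 2.36×20.8×(458−740) = -13800 J.
Q = 0 for an adiabatic process, so W = −ΔU = 13800 J.
Net over both steps: W = 21300 J, Q = 26200 J, ΔU = 4920 J.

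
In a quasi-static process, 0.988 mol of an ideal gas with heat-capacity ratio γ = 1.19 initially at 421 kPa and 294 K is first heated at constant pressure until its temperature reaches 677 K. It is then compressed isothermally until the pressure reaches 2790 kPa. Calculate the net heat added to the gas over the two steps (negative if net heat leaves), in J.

9190 J

V₁ = nRT₁/P₁ = 0.988×8.314×294/421 = 5.74 L.
Step 1 — Isobaric: P stays 421 kPa; V/T = const ⇒ T₂ = 677 K, V₂ = 13.2 L.
W = PΔV = 421×(13.2−5.74) kPa·L = 3150 J.
ΔU = nCvΔT = 0.988×43.8×(677−294) = 16600 J.
Q = ΔU + W = nCpΔT = 19700 J.
State after step 1: P = 421 kPa, V = 13.2 L, T = 677 K.
Step 2 — Isothermal: T stays 677 K; PV = const ⇒ V₂ = 1.99 L, P₂ = 2790 kPa.
ΔU = 0 (ideal gas, T constant).
W = nRT ln(V₂/V₁) = 0.988×8.314×677×ln(0.151) = -10500 J.
Q = ΔU + W = -10500 J.
Net over both steps: W = -7370 J, Q = 9190 J, ΔU = 16600 J.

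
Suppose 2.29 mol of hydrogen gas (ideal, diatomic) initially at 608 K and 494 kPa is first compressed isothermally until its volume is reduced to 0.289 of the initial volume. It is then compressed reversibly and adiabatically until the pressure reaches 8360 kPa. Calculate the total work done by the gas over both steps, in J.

-31000 J

V₁ = nRT₁/P₁ = 2.29×8.314×608/494 = 23.4 L.
Step 1 — Isothermal: T stays 608 K; PV = const ⇒ V₂ = 6.77 L, P₂ = 1710 kPa.
ΔU = 0 (ideal gas, T constant).
W = nRT ln(V₂/V₁) = 2.29×8.314×608×ln(0.289) = -14400 J.
Q = ΔU + W = -14400 J.
State after step 1: P = 1710 kPa, V = 6.77 L, T = 608 K.
Step 2 — Adiabatic: T₂/T₁ = (P₂/P₁)^((γ−1)/γ) ⇒ T₂ = 608×(4.89)^0.286 = 957 K; V₂ = 2.18 L.
ΔU = nCvΔT = 2.29×20.8×(957−608) = 16600 J.
Q = 0 for an adiabatic process, so W = −ΔU = -16600 J.
Net over both steps: W = -31000 J, Q = -14400 J, ΔU = 16600 J.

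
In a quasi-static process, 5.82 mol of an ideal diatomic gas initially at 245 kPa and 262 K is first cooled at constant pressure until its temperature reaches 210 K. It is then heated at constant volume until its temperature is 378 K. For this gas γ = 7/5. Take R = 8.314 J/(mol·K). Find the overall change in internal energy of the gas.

14000 J

V₁ = nRT₁/P₁ = 5.82×8.314×262/245 = 51.7 L.
Step 1 — Isobaric: P stays 245 kPa; V/T = const ⇒ T₂ = 210 K, V₂ = 41.5 L.
W = PΔV = 245×(41.5−51.7) kPa·L = -2520 J.
ΔU = nCvΔT = 5.82×20.8×(210−262) = -6290 J.
Q = ΔU + W = nCpΔT = -8810 J.
State after step 1: P = 245 kPa, V = 41.5 L, T = 210 K.
Step 2 — Isochoric: V stays 41.5 L; P/T = const ⇒ T₂ = 378 K, P₂ = 441 kPa.
W = 0 (no volume change).
ΔU = nCvΔT = 5.82×20.8×(378−210) = 20300 J.
Q = ΔU = 20300 J.
Net over both steps: W = -2520 J, Q = 11500 J, ΔU = 14000 J.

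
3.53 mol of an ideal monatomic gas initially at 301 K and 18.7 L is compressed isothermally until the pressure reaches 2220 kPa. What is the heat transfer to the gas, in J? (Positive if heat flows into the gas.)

P₁ = nRT₁/V₁ = 3.53×8.314×301/18.7 = 472 kPa.
Isothermal: T stays 301 K; PV = const ⇒ V₂ = 3.98 L, P₂ = 2220 kPa.
ΔU = 0 (ideal gas, T constant).
W = nRT ln(V₂/V₁) = 3.53×8.314×301×ln(0.213) = -13700 J.
Q = ΔU + W = -13700 J.

-13700 J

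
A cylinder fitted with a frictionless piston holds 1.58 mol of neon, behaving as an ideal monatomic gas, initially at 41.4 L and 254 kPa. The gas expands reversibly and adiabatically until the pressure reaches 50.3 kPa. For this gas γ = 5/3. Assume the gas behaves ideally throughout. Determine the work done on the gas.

T₁ = P₁V₁/(nR) = 254×41.4/(1.58×8.314) = 801 K.
Adiabatic: T₂/T₁ = (P₂/P₁)^((γ−1)/γ) ⇒ T₂ = 801×(0.198)^0.400 = 419 K; V₂ = 109 L.
ΔU = nCvΔT = 1.58×12.5×(419−801) = -7520 J.
Q = 0 for an adiabatic process, so W = −ΔU = 7520 J.
Work done on the gas = −W_by = -7520 J.

-7520 J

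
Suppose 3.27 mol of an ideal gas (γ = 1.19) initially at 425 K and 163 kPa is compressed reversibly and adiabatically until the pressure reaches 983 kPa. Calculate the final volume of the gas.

V₁ = nRT₁/P₁ = 3.27×8.314×425/163 = 70.9 L.
Adiabatic: T₂/T₁ = (P₂/P₁)^((γ−1)/γ) ⇒ T₂ = 425×(6.03)^0.160 = 566 K; V₂ = 15.7 L.

15.7 L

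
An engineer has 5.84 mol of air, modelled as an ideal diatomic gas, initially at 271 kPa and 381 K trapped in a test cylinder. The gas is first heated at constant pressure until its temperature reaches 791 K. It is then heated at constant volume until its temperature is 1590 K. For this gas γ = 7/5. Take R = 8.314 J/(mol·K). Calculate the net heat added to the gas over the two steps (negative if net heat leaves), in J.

V₁ = nRT₁/P₁ = 5.84×8.314×381/271 = 68.3 L.
Step 1 — Isobaric: P stays 271 kPa; V/T = const ⇒ T₂ = 791 K, V₂ = 142 L.
W = PΔV = 271×(142−68.3) kPa·L = 19900 J.
ΔU = nCvΔT = 5.84×20.8×(791−381) = 49800 J.
Q = ΔU + W = nCpΔT = 69700 J.
State after step 1: P = 271 kPa, V = 142 L, T = 791 K.
Step 2 — Isochoric: V stays 142 L; P/T = const ⇒ T₂ = 1590 K, P₂ = 545 kPa.
W = 0 (no volume change).
ΔU = nCvΔT = 5.84×20.8×(1590−791) = 97000 J.
Q = ΔU = 97000 J.
Net over both steps: W = 19900 J, Q = 167000 J, ΔU = 147000 J.

167000 J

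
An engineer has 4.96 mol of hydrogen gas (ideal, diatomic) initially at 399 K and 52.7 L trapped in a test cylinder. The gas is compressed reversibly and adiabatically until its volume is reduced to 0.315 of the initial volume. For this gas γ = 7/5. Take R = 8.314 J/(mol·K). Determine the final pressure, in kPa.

1570 kPa

P₁ = nRT₁/V₁ = 4.96×8.314×399/52.7 = 312 kPa.
Adiabatic: TV^(γ−1) = const ⇒ T₂ = 399×(3.17)^0.400 = 633 K; PV^γ = const ⇒ P₂ = 1570 kPa.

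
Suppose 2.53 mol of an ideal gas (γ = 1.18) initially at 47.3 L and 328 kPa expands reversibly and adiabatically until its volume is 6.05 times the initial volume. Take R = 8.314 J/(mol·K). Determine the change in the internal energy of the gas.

-23900 J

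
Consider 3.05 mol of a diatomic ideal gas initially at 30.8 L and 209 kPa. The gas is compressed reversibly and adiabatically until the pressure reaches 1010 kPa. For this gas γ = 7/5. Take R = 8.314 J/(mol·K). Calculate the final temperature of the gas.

T₁ = P₁V₁/(nR) = 209×30.8/(3.05×8.314) = 254 K.
Adiabatic: T₂/T₁ = (P₂/P₁)^((γ−1)/γ) ⇒ T₂ = 254×(4.83)^0.286 = 398 K; V₂ = 10.0 L.

398 K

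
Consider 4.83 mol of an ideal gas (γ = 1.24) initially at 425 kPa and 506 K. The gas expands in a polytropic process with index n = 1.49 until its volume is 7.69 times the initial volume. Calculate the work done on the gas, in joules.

-26200 J

V₁ = nRT₁/P₁ = 4.83×8.314×506/425 = 47.8 L.
Polytropic n=1.49: T₂ = T₁(V₁/V₂)^(n−1) = 506×(0.130)^0.49 = 186 K; P₂ = P₁(V₁/V₂)^n = 20.3 kPa.
W = (P₁V₁−P₂V₂)/(n−1) = (425×47.8−20.3×368)/0.49 = 26200 J.
Work done on the gas = −W_by = -26200 J.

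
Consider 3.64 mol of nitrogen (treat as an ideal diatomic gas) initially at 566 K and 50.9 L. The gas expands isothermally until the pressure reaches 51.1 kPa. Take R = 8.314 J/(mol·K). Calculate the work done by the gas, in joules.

32300 J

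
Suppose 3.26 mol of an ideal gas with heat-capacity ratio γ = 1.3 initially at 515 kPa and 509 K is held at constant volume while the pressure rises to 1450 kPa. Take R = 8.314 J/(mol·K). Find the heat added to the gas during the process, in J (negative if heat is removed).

83500 J

V₁ = nRT₁/P₁ = 3.26×8.314×509/515 = 26.8 L.
Isochoric: V stays 26.8 L; P/T = const ⇒ T₂ = 1430 K, P₂ = 1450 kPa.
W = 0 (no volume change).
ΔU = nCvΔT = 3.26×27.7×(1430−509) = 83500 J.
Q = ΔU = 83500 J.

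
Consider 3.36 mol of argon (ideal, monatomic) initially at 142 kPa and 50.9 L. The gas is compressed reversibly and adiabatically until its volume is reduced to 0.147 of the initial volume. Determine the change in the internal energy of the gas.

28100 J

T₁ = P₁V₁/(nR) = 142×50.9/(3.36×8.314) = 259 K.
Adiabatic: TV^(γ−1) = const ⇒ T₂ = 259×(6.80)^0.667 = 929 K; PV^γ = const ⇒ P₂ = 3470 kPa.
For an ideal gas ΔU = nCvΔT with Cv = (3/2)R = 12.5 J/(mol·K).
ΔU = 3.36×12.5×(929−259) = 28100 J.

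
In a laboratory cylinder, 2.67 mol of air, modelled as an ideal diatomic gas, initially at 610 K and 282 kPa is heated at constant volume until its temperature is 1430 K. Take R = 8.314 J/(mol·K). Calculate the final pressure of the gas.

V₁ = nRT₁/P₁ = 2.67×8.314×610/282 = 48.0 L.
Isochoric: V stays 48.0 L; P/T = const ⇒ T₂ = 1430 K, P₂ = 661 kPa.

661 kPa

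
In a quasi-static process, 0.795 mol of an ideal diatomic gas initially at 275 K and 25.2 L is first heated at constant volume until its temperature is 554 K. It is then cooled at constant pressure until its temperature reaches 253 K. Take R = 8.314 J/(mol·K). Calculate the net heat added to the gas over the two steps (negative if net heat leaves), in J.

P₁ = nRT₁/V₁ = 0.795×8.314×275/25.2 = 72.1 kPa.
Step 1 — Isochoric: V stays 25.2 L; P/T = const ⇒ T₂ = 554 K, P₂ = 145 kPa.
W = 0 (no volume change).
ΔU = nCvΔT = 0.795×20.8×(554−275) = 4610 J.
Q = ΔU = 4610 J.
State after step 1: P = 145 kPa, V = 25.2 L, T = 554 K.
Step 2 — Isobaric: P stays 145 kPa; V/T = const ⇒ T₂ = 253 K, V₂ = 11.5 L.
W = PΔV = 145×(11.5−25.2) kPa·L = -1990 J.
ΔU = nCvΔT = 0.795×20.8×(253−554) = -4970 J.
Q = ΔU + W = nCpΔT = -6960 J.
Net over both steps: W = -1990 J, Q = -2350 J, ΔU = -364 J.

-2350 J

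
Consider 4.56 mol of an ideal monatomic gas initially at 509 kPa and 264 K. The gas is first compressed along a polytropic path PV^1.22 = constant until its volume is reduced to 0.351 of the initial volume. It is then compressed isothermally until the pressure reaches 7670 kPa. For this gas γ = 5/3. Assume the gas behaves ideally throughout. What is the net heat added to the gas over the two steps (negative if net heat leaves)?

-26000 J

V₁ = nRT₁/P₁ = 4.56×8.314×264/509 = 19.7 L.
Step 1 — Polytropic n=1.22: T₂ = T₁(V₁/V₂)^(n−1) = 264×(2.85)^0.22 = 332 K; P₂ = P₁(V₁/V₂)^n = 1830 kPa.
W = (P₁V₁−P₂V₂)/(n−1) = (509×19.7−1830×6.90)/0.22 = -11800 J.
ΔU = nCvΔT = 4.56×12.5×(332−264) = 3890 J.
Q = ΔU + W = -7900 J.
State after step 1: P = 1830 kPa, V = 6.90 L, T = 332 K.
Step 2 — Isothermal: T stays 332 K; PV = const ⇒ V₂ = 1.64 L, P₂ = 7670 kPa.
ΔU = 0 (ideal gas, T constant).
W = nRT ln(V₂/V₁) = 4.56×8.314×332×ln(0.238) = -18100 J.
Q = ΔU + W = -18100 J.
Net over both steps: W = -29900 J, Q = -26000 J, ΔU = 3890 J.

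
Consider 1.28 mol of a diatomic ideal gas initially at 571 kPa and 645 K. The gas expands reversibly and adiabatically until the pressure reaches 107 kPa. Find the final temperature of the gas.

400 K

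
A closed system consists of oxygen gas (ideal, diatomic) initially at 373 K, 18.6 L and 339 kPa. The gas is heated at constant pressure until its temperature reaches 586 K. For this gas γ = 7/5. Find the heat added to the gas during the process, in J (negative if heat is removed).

n = P₁V₁/(RT₁) = 339×18.6/(8.314×373) = 2.03 mol.
Isobaric: P stays 339 kPa; V/T = const ⇒ T₂ = 586 K, V₂ = 29.2 L.
W = PΔV = 339×(29.2−18.6) kPa·L = 3600 J.
ΔU = nCvΔT = 2.03×20.8×(586−373) = 9000 J.
Q = ΔU + W = nCpΔT = 12600 J.

12600 J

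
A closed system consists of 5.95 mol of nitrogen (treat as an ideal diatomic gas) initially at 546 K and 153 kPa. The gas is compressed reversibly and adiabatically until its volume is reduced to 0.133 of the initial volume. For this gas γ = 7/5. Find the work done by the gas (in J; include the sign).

-83800 J

V₁ = nRT₁/P₁ = 5.95×8.314×546/153 = 177 L.
Adiabatic: TV^(γ−1) = const ⇒ T₂ = 546×(7.52)^0.400 = 1220 K; PV^γ = const ⇒ P₂ = 2580 kPa.
ΔU = nCvΔT = 5.95×20.8×(1220−546) = 83800 J.
Q = 0 for an adiabatic process, so W = −ΔU = -83800 J.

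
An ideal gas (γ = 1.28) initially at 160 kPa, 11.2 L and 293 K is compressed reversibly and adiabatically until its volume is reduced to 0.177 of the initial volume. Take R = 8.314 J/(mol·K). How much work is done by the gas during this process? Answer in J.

-3990 J

n = P₁V₁/(RT₁) = 160×11.2/(8.314×293) = 0.736 mol.
Adiabatic: TV^(γ−1) = const ⇒ T₂ = 293×(5.65)^0.280 = 476 K; PV^γ = const ⇒ P₂ = 1470 kPa.
ΔU = nCvΔT = 0.736×29.7×(476−293) = 3990 J.
Q = 0 for an adiabatic process, so W = −ΔU = -3990 J.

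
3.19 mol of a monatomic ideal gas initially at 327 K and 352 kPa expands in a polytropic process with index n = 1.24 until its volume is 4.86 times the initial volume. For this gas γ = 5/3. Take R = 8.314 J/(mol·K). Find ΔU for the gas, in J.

V₁ = nRT₁/P₁ = 3.19×8.314×327/352 = 24.6 L.
Polytropic n=1.24: T₂ = T₁(V₁/V₂)^(n−1) = 327×(0.206)^0.24 = 224 K; P₂ = P₁(V₁/V₂)^n = 49.6 kPa.
For an ideal gas ΔU = nCvΔT with Cv = (3/2)R = 12.5 J/(mol·K).
ΔU = 3.19×12.5×(224−327) = -4110 J.

-4110 J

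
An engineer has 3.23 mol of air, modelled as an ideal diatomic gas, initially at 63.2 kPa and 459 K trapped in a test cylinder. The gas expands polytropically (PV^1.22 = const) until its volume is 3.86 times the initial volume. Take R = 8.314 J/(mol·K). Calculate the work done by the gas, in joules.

V₁ = nRT₁/P₁ = 3.23×8.314×459/63.2 = 195 L.
Polytropic n=1.22: T₂ = T₁(V₁/V₂)^(n−1) = 459×(0.259)^0.22 = 341 K; P₂ = P₁(V₁/V₂)^n = 12.2 kPa.
W = (P₁V₁−P₂V₂)/(n−1) = (63.2×195−12.2×753)/0.22 = 14400 J.

14400 J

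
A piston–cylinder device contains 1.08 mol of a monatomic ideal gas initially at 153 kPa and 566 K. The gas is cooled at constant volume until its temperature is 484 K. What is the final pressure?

V₁ = nRT₁/P₁ = 1.08×8.314×566/153 = 33.2 L.
Isochoric: V stays 33.2 L; P/T = const ⇒ T₂ = 484 K, P₂ = 131 kPa.

131 kPa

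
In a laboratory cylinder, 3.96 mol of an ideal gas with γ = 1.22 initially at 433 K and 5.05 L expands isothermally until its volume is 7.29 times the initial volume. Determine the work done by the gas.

P₁ = nRT₁/V₁ = 3.96×8.314×433/5.05 = 2820 kPa.
Isothermal: T stays 433 K; PV = const ⇒ V₂ = 36.8 L, P₂ = 387 kPa.
W = nRT ln(V₂/V₁) = 3.96×8.314×433×ln(7.29) = 28300 J.

28300 J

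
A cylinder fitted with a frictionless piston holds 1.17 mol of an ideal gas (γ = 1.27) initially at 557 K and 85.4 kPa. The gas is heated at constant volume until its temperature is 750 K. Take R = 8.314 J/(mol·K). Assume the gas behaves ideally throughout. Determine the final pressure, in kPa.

115 kPa

V₁ = nRT₁/P₁ = 1.17×8.314×557/85.4 = 63.4 L.
Isochoric: V stays 63.4 L; P/T = const ⇒ T₂ = 750 K, P₂ = 115 kPa.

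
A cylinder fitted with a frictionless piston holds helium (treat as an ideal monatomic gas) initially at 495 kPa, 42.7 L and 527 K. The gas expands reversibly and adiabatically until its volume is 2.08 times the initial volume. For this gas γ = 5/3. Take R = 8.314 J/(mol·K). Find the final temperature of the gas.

323 K

Adiabatic: TV^(γ−1) = const ⇒ T₂ = 527×(0.481)^0.667 = 323 K; PV^γ = const ⇒ P₂ = 146 kPa.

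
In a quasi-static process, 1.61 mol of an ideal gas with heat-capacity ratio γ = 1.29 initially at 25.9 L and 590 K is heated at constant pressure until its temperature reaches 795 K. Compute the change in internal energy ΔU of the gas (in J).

P₁ = nRT₁/V₁ = 1.61×8.314×590/25.9 = 305 kPa.
Isobaric: P stays 305 kPa; V/T = const ⇒ T₂ = 795 K, V₂ = 34.9 L.
For an ideal gas ΔU = nCvΔT with Cv = R/(γ−1) = 28.7 J/(mol·K).
ΔU = 1.61×28.7×(795−590) = 9460 J.

9460 J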